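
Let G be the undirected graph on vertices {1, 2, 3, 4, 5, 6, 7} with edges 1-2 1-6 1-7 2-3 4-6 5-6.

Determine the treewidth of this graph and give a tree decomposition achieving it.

Treewidth 1.
Bags: B1 = {1, 7}  B2 = {1, 6}  B3 = {4, 6}  B4 = {1, 2}  B5 = {2, 3}  B6 = {5, 6}
Tree: B1–B2, B2–B3, B1–B4, B4–B5, B3–B6

Every bag has size at most 2, so the width is 2 − 1 = 1 and tw(G) ≤ 1. Since G has at least one edge (e.g. 7–1), it is not an edgeless graph, so tw(G) ≥ 1. Hence tw(G) = 1 exactly.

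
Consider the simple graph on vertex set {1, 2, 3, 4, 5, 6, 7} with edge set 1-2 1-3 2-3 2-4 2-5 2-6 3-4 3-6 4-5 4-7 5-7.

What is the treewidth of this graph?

2

A width-2 tree decomposition is:
Bags: B1 = {2, 4, 5}  B2 = {2, 3, 4}  B3 = {1, 2, 3}  B4 = {4, 5, 7}  B5 = {2, 3, 6}
Tree: B1–B2, B2–B3, B1–B4, B3–B5
Every bag has size at most 3, so the width is 3 − 1 = 2 and tw(G) ≤ 2. Conversely, {1, 2, 3} is a clique of size 3, and the vertices of any clique must share a bag in every tree decomposition; so some bag has ≥ 3 vertices and tw(G) ≥ 2. Combining the bounds, tw(G) = 2.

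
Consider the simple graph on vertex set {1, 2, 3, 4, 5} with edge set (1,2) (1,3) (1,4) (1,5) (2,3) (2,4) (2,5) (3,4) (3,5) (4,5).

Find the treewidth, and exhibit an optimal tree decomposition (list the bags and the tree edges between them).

Treewidth 4.
Bags: B1 = {1, 2, 3, 4, 5}
Tree: (single bag)

A single bag containing all 5 vertices is trivially a valid decomposition of width 4. For the lower bound, the 5 vertices {1, 2, 3, 4, 5} are pairwise adjacent, and any tree decomposition puts a clique entirely inside one bag — forcing width ≥ 4. Hence tw(G) = 4 exactly.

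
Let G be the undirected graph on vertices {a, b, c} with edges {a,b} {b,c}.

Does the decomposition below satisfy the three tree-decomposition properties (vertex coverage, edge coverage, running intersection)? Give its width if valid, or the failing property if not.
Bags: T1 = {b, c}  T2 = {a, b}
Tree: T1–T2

Every vertex of G appears in some bag (union = {a, b, c}); every edge is covered by a bag; and for each vertex v the set of bags containing v is connected in the bag tree. The decomposition is therefore valid. The largest bag has 2 vertices, so the width is 1.

Yes; width 1.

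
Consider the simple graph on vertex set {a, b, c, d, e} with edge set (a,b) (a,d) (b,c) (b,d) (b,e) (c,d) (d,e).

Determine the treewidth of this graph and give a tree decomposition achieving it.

Treewidth 2.
One optimal decomposition is:
Bags: B1 = {b, c, d}  B2 = {b, d, e}  B3 = {a, b, d}
Tree: B1–B2, B2–B3

The largest bag has 3 vertices, giving width 2; this decomposition certifies tw(G) ≤ 2. Conversely, {b, d, e} is a clique of size 3, and the vertices of any clique must share a bag in every tree decomposition; so some bag has ≥ 3 vertices and tw(G) ≥ 2. The upper and lower bounds meet at 2, so that is the treewidth.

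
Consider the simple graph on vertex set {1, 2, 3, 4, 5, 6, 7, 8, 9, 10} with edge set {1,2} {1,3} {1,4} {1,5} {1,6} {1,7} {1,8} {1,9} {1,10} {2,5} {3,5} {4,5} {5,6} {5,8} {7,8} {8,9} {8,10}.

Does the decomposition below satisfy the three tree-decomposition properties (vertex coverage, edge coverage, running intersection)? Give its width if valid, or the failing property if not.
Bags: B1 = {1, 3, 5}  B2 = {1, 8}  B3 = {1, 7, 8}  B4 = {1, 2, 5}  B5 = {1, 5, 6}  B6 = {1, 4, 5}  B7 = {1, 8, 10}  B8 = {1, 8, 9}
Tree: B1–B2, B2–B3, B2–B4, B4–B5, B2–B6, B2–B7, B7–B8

A tree decomposition must satisfy three properties: every vertex lies in some bag; for every edge, both endpoints lie together in some bag; and for every vertex, the bags containing it form a connected subtree. Here edge (5,8) lies in no bag, so the decomposition is invalid.

No — edge (5,8) lies in no bag.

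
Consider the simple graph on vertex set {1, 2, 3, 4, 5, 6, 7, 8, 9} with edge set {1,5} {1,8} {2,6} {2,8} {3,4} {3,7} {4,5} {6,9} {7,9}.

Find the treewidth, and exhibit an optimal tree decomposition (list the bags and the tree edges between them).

The largest bag has 3 vertices, giving width 2; this decomposition certifies tw(G) ≤ 2. Since 8–2–6–9–7–3–4–5–1–8 is a cycle in G, G is not acyclic. Forests are exactly the graphs of treewidth ≤ 1, so tw(G) ≥ 2. Hence tw(G) = 2 exactly.

Treewidth 2.
One optimal decomposition is:
Bags: B1 = {2, 6, 8}  B2 = {6, 8, 9}  B3 = {7, 8, 9}  B4 = {3, 7, 8}  B5 = {3, 4, 8}  B6 = {4, 5, 8}  B7 = {1, 5, 8}
Tree: B1–B2, B2–B3, B3–B4, B4–B5, B5–B6, B6–B7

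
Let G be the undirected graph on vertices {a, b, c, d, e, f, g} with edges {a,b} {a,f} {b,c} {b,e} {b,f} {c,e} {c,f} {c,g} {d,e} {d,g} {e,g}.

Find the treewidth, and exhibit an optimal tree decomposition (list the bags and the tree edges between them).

Treewidth 2.
One such decomposition:
Bags: B1 = {a, b, f}  B2 = {b, c, f}  B3 = {b, c, e}  B4 = {c, e, g}  B5 = {d, e, g}
Tree: B1–B2, B2–B3, B3–B4, B4–B5

The largest bag has 3 vertices, giving width 2; this decomposition certifies tw(G) ≤ 2. On the other hand G contains the 3-clique {d, e, g}. A clique must lie in a single bag of any decomposition, so no decomposition can have width below 2. The upper and lower bounds meet at 2, so that is the treewidth.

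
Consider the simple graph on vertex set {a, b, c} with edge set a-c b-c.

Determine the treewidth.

1

A width-1 tree decomposition is:
Bags: B1 = {b, c}  B2 = {a, c}
Tree: B1–B2
Every bag has size at most 2, so the width is 2 − 1 = 1 and tw(G) ≤ 1. Since G has at least one edge (e.g. c–b), it is not an edgeless graph, so tw(G) ≥ 1. The upper and lower bounds meet at 1, so that is the treewidth.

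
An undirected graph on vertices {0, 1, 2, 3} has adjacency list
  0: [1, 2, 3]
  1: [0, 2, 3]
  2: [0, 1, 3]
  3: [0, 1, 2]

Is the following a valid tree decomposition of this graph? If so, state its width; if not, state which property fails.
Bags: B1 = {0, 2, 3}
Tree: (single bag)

A tree decomposition must satisfy three properties: every vertex lies in some bag; for every edge, both endpoints lie together in some bag; and for every vertex, the bags containing it form a connected subtree. Here vertex 1 appears in no bag, so the decomposition is invalid.

No — vertex 1 appears in no bag.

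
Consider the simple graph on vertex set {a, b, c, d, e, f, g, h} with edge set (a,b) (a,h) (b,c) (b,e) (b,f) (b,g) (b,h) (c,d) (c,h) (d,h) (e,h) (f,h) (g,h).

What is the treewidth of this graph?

A width-2 tree decomposition is:
Bags: B1 = {b, c, h}  B2 = {b, g, h}  B3 = {b, f, h}  B4 = {b, e, h}  B5 = {c, d, h}  B6 = {a, b, h}
Tree: B1–B2, B2–B3, B2–B4, B1–B5, B4–B6
The largest bag has 3 vertices, giving width 2; this decomposition certifies tw(G) ≤ 2. For the lower bound, the 3 vertices {c, d, h} are pairwise adjacent, and any tree decomposition puts a clique entirely inside one bag — forcing width ≥ 2. The upper and lower bounds meet at 2, so that is the treewidth.

2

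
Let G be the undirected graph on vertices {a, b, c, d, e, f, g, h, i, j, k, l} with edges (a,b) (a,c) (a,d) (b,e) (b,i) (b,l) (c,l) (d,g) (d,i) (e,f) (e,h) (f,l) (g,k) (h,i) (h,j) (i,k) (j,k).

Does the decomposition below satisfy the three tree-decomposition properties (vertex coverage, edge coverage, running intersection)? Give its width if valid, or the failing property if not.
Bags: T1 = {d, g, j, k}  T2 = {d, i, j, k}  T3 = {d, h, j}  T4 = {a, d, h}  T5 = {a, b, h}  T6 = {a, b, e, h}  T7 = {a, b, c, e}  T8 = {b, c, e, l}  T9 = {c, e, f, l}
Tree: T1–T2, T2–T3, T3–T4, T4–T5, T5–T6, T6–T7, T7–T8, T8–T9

No — edge (i,h) lies in no bag.

A tree decomposition must satisfy three properties: every vertex lies in some bag; for every edge, both endpoints lie together in some bag; and for every vertex, the bags containing it form a connected subtree. Here edge (i,h) lies in no bag, so the decomposition is invalid.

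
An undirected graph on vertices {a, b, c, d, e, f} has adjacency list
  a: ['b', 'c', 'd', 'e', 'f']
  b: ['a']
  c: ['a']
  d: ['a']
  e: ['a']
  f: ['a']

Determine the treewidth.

A width-1 tree decomposition is:
Bags: B1 = {a, e}  B2 = {a, b}  B3 = {a, c}  B4 = {a, d}  B5 = {a, f}
Tree: B1–B2, B2–B3, B3–B4, B3–B5
The largest bag has 2 vertices, giving width 1; this decomposition certifies tw(G) ≤ 1. Since G has at least one edge (e.g. e–a), it is not an edgeless graph, so tw(G) ≥ 1. Therefore the treewidth is 1.

1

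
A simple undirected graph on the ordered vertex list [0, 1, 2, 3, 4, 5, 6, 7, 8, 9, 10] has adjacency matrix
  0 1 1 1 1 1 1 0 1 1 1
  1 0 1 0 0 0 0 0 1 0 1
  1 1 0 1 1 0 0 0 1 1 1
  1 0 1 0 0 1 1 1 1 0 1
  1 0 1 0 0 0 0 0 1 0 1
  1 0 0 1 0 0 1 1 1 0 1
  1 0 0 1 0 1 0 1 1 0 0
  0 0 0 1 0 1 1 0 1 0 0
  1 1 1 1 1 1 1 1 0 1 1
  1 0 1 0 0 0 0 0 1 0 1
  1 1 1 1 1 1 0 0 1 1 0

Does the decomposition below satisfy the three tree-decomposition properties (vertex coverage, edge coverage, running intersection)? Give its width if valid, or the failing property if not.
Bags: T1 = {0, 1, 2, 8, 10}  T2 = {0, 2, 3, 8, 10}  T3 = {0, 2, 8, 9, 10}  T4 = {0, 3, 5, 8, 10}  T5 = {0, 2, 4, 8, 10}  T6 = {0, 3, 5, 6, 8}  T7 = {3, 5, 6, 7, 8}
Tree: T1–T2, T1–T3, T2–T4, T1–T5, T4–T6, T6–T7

Every vertex of G appears in some bag (union = {0, 1, 2, 3, 4, 5, 6, 7, 8, 9, 10}); every edge is covered by a bag; and for each vertex v the set of bags containing v is connected in the bag tree. The decomposition is therefore valid. The largest bag has 5 vertices, so the width is 4.

Yes; width 4.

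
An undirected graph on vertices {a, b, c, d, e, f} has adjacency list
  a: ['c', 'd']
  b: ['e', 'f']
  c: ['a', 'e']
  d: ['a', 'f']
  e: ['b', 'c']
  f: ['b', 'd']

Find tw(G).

2

A width-2 tree decomposition is:
Bags: B1 = {b, d, f}  B2 = {b, d, e}  B3 = {c, d, e}  B4 = {a, c, d}
Tree: B1–B2, B2–B3, B3–B4
Every bag has size at most 3, so the width is 3 − 1 = 2 and tw(G) ≤ 2. For the lower bound, G contains the cycle d–f–b–e–c–a–d, so G is not a forest; only forests have treewidth ≤ 1, hence tw(G) ≥ 2. The upper and lower bounds meet at 2, so that is the treewidth.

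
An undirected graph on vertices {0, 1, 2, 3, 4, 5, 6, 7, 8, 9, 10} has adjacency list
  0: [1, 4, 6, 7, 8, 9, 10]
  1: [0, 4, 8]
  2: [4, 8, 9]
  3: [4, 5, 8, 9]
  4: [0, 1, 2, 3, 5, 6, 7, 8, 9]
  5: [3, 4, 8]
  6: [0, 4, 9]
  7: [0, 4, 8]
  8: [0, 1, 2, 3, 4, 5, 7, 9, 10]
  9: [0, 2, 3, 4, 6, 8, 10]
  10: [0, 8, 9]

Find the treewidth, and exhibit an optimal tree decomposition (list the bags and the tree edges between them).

Treewidth 3.
One such decomposition:
Bags: B1 = {0, 4, 8, 9}  B2 = {3, 4, 8, 9}  B3 = {2, 4, 8, 9}  B4 = {0, 1, 4, 8}  B5 = {0, 4, 7, 8}  B6 = {0, 8, 9, 10}  B7 = {0, 4, 6, 9}  B8 = {3, 4, 5, 8}
Tree: B1–B2, B2–B3, B1–B4, B4–B5, B1–B6, B1–B7, B2–B8

The largest bag has 4 vertices, giving width 3; this decomposition certifies tw(G) ≤ 3. For the lower bound, the 4 vertices {0, 8, 9, 10} are pairwise adjacent, and any tree decomposition puts a clique entirely inside one bag — forcing width ≥ 3. The upper and lower bounds meet at 3, so that is the treewidth.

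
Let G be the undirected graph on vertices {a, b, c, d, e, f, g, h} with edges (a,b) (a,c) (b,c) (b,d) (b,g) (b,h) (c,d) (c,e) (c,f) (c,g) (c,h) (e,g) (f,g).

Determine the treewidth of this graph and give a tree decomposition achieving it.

Every bag has size at most 3, so the width is 3 − 1 = 2 and tw(G) ≤ 2. For the lower bound, the 3 vertices {c, e, g} are pairwise adjacent, and any tree decomposition puts a clique entirely inside one bag — forcing width ≥ 2. Combining the bounds, tw(G) = 2.

Treewidth 2.
Bags: B1 = {b, c, d}  B2 = {b, c, h}  B3 = {b, c, g}  B4 = {c, f, g}  B5 = {c, e, g}  B6 = {a, b, c}
Tree: B1–B2, B2–B3, B3–B4, B3–B5, B3–B6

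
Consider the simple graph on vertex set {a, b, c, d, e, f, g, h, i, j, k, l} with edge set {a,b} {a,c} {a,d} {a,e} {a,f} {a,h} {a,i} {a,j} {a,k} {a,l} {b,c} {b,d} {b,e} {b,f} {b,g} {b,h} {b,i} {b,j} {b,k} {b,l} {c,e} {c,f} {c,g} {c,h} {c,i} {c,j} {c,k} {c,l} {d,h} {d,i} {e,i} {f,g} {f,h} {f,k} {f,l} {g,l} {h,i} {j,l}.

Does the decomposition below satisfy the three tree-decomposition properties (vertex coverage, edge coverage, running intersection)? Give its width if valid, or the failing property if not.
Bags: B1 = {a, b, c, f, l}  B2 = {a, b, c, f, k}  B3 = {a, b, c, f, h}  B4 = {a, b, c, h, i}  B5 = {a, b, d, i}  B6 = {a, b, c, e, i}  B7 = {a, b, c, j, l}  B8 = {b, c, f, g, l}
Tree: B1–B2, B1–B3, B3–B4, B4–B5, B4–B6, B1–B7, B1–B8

A tree decomposition must satisfy three properties: every vertex lies in some bag; for every edge, both endpoints lie together in some bag; and for every vertex, the bags containing it form a connected subtree. Here edge (h,d) lies in no bag, so the decomposition is invalid.

No — edge (h,d) lies in no bag.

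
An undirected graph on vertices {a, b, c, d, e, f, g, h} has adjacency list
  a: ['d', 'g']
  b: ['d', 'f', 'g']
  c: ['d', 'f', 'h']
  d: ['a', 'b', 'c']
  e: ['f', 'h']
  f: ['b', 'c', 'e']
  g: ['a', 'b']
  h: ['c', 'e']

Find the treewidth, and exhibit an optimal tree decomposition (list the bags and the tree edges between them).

Treewidth 2.
One such decomposition:
Bags: B1 = {a, d, g}  B2 = {b, d, g}  B3 = {b, c, d}  B4 = {b, c, f}  B5 = {c, f, h}  B6 = {e, f, h}
Tree: B1–B2, B2–B3, B3–B4, B4–B5, B5–B6

Every bag has size at most 3, so the width is 3 − 1 = 2 and tw(G) ≤ 2. The edges a–g–b–d–a form a cycle, so G is not a tree and its treewidth is at least 2. Hence tw(G) = 2 exactly.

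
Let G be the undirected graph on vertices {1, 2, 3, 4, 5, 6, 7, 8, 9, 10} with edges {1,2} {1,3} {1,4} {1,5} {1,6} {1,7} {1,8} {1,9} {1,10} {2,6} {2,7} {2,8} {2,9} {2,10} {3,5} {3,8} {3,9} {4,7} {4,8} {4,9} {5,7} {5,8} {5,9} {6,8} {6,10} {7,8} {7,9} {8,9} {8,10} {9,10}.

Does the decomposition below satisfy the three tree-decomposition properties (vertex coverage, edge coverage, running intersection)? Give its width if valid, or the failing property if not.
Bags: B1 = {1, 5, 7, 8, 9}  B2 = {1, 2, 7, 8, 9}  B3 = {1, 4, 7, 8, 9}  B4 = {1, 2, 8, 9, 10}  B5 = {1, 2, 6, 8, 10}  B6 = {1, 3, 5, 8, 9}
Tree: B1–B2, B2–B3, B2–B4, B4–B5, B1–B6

Vertex coverage: the bags together contain {1, 2, 3, 4, 5, 6, 7, 8, 9, 10}, the full vertex set. Edge coverage: each edge of G has both endpoints in at least one bag. Running intersection: for every vertex, the bags containing it form a connected subtree. All three properties hold, so this is a valid tree decomposition of width max|bag| − 1 = 4, and hence tw(G) ≤ 4.

Yes; width 4.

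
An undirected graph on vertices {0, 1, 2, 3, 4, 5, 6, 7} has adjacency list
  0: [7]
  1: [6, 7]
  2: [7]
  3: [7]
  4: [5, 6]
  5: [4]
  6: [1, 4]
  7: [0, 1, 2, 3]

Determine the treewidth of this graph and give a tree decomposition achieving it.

Treewidth 1.
One such decomposition:
Bags: B1 = {4, 6}  B2 = {1, 6}  B3 = {1, 7}  B4 = {2, 7}  B5 = {4, 5}  B6 = {0, 7}  B7 = {3, 7}
Tree: B1–B2, B2–B3, B3–B4, B1–B5, B4–B6, B6–B7

Each bag holds 2 vertices, so the decomposition has width 1, which upper-bounds the treewidth. Since G has at least one edge (e.g. 4–6), it is not an edgeless graph, so tw(G) ≥ 1. Combining the bounds, tw(G) = 1.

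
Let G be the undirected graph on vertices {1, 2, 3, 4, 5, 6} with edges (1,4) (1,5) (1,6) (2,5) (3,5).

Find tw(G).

1

A width-1 tree decomposition is:
Bags: B1 = {1, 6}  B2 = {1, 5}  B3 = {1, 4}  B4 = {3, 5}  B5 = {2, 5}
Tree: B1–B2, B2–B3, B2–B4, B4–B5
Every bag has size at most 2, so the width is 2 − 1 = 1 and tw(G) ≤ 1. Any graph with an edge has treewidth ≥ 1, and G has the edge 6–1. Hence tw(G) = 1 exactly.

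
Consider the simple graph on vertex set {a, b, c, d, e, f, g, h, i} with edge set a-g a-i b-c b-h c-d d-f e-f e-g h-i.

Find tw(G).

2

A width-2 tree decomposition is:
Bags: B1 = {b, h, i}  B2 = {b, c, i}  B3 = {c, d, i}  B4 = {d, f, i}  B5 = {e, f, i}  B6 = {e, g, i}  B7 = {a, g, i}
Tree: B1–B2, B2–B3, B3–B4, B4–B5, B5–B6, B6–B7
Every bag has size at most 3, so the width is 3 − 1 = 2 and tw(G) ≤ 2. The edges i–h–b–c–d–f–e–g–a–i form a cycle, so G is not a tree and its treewidth is at least 2. The upper and lower bounds meet at 2, so that is the treewidth.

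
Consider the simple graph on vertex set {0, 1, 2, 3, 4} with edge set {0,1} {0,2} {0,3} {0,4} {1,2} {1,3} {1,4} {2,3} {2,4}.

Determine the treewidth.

3

A width-3 tree decomposition is:
Bags: B1 = {0, 1, 2, 3}  B2 = {0, 1, 2, 4}
Tree: B1–B2
The largest bag has 4 vertices, giving width 3; this decomposition certifies tw(G) ≤ 3. On the other hand G contains the 4-clique {0, 1, 2, 3}. A clique must lie in a single bag of any decomposition, so no decomposition can have width below 3. Therefore the treewidth is 3.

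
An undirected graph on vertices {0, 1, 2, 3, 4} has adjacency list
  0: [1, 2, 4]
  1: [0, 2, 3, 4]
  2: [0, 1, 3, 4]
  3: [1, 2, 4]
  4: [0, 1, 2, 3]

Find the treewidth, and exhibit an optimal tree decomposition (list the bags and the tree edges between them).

Treewidth 3.
Bags: B1 = {0, 1, 2, 4}  B2 = {1, 2, 3, 4}
Tree: B1–B2

Each bag holds 4 vertices, so the decomposition has width 3, which upper-bounds the treewidth. For the lower bound, the 4 vertices {0, 1, 2, 4} are pairwise adjacent, and any tree decomposition puts a clique entirely inside one bag — forcing width ≥ 3. Therefore the treewidth is 3.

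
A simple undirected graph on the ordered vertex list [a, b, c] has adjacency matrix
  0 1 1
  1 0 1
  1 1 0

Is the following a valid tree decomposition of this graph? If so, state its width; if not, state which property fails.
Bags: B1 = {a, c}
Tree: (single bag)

No — vertex b appears in no bag.

A tree decomposition must satisfy three properties: every vertex lies in some bag; for every edge, both endpoints lie together in some bag; and for every vertex, the bags containing it form a connected subtree. Here vertex b appears in no bag, so the decomposition is invalid.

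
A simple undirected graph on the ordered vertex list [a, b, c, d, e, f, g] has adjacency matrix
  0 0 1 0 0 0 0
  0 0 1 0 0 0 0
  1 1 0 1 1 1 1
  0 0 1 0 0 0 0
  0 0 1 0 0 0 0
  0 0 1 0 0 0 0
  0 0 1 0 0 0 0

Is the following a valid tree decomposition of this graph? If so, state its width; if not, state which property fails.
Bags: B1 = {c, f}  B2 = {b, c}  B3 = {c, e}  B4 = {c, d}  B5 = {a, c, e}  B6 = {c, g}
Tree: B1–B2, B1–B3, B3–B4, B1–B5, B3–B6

A tree decomposition must satisfy three properties: every vertex lies in some bag; for every edge, both endpoints lie together in some bag; and for every vertex, the bags containing it form a connected subtree. Here bags containing vertex e are not connected in the tree, so the decomposition is invalid.

No — bags containing vertex e are not connected in the tree.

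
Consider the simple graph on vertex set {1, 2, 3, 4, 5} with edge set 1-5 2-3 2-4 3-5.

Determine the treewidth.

A width-1 tree decomposition is:
Bags: B1 = {1, 5}  B2 = {3, 5}  B3 = {2, 3}  B4 = {2, 4}
Tree: B1–B2, B2–B3, B3–B4
Each bag holds 2 vertices, so the decomposition has width 1, which upper-bounds the treewidth. Any graph with an edge has treewidth ≥ 1, and G has the edge 1–5. Hence tw(G) = 1 exactly.

1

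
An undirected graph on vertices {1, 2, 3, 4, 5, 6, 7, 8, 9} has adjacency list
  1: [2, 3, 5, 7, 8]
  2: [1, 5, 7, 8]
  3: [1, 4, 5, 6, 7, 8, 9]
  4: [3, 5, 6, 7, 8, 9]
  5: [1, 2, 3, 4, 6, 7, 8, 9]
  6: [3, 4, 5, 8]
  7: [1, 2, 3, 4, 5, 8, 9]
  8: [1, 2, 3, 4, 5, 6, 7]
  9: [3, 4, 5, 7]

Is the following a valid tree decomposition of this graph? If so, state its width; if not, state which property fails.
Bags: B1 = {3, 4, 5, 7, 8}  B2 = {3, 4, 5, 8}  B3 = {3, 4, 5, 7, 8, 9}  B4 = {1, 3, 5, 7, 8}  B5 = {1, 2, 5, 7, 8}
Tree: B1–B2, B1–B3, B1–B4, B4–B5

No — vertex 6 appears in no bag.

A tree decomposition must satisfy three properties: every vertex lies in some bag; for every edge, both endpoints lie together in some bag; and for every vertex, the bags containing it form a connected subtree. Here vertex 6 appears in no bag, so the decomposition is invalid.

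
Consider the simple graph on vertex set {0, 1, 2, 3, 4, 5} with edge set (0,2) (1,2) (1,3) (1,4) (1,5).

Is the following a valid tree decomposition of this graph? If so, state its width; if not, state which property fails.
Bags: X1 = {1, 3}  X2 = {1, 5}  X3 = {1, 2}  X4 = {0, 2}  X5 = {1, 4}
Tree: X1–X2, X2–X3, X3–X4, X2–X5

Yes; width 1.

Every vertex of G appears in some bag (union = {0, 1, 2, 3, 4, 5}); every edge is covered by a bag; and for each vertex v the set of bags containing v is connected in the bag tree. The decomposition is therefore valid. The largest bag has 2 vertices, so the width is 1.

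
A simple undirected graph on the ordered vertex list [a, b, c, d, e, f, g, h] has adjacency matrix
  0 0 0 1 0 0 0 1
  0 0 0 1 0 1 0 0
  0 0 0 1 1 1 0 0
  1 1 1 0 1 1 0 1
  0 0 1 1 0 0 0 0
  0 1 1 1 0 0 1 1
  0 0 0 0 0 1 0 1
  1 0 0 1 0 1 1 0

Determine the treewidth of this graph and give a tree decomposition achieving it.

The largest bag has 3 vertices, giving width 2; this decomposition certifies tw(G) ≤ 2. Conversely, {a, d, h} is a clique of size 3, and the vertices of any clique must share a bag in every tree decomposition; so some bag has ≥ 3 vertices and tw(G) ≥ 2. Hence tw(G) = 2 exactly.

Treewidth 2.
Bags: B1 = {c, d, f}  B2 = {d, f, h}  B3 = {b, d, f}  B4 = {c, d, e}  B5 = {f, g, h}  B6 = {a, d, h}
Tree: B1–B2, B1–B3, B1–B4, B2–B5, B2–B6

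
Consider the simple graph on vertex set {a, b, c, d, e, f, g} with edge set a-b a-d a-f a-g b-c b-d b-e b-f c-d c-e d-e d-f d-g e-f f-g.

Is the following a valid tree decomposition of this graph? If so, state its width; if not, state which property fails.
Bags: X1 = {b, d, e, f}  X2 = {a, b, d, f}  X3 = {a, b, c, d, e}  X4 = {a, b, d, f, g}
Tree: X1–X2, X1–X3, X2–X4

No — bags containing vertex a are not connected in the tree.

A tree decomposition must satisfy three properties: every vertex lies in some bag; for every edge, both endpoints lie together in some bag; and for every vertex, the bags containing it form a connected subtree. Here bags containing vertex a are not connected in the tree, so the decomposition is invalid.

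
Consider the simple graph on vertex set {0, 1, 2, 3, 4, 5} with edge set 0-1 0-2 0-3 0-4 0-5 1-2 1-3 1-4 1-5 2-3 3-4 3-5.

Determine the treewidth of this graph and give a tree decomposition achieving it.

Every bag has size at most 4, so the width is 4 − 1 = 3 and tw(G) ≤ 3. For the lower bound, the 4 vertices {0, 1, 2, 3} are pairwise adjacent, and any tree decomposition puts a clique entirely inside one bag — forcing width ≥ 3. Therefore the treewidth is 3.

Treewidth 3.
Bags: B1 = {0, 1, 3, 5}  B2 = {0, 1, 3, 4}  B3 = {0, 1, 2, 3}
Tree: B1–B2, B1–B3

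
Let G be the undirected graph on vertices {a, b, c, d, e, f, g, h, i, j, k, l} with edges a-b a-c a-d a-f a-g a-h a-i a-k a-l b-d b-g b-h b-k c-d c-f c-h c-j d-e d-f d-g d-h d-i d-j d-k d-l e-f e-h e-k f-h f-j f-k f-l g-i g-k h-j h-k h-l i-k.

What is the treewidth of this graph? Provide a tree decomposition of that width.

Every bag has size at most 5, so the width is 5 − 1 = 4 and tw(G) ≤ 4. Conversely, {a, b, d, g, k} is a clique of size 5, and the vertices of any clique must share a bag in every tree decomposition; so some bag has ≥ 5 vertices and tw(G) ≥ 4. Hence tw(G) = 4 exactly.

Treewidth 4.
One such decomposition:
Bags: B1 = {a, b, d, h, k}  B2 = {a, b, d, g, k}  B3 = {a, d, f, h, k}  B4 = {d, e, f, h, k}  B5 = {a, d, g, i, k}  B6 = {a, c, d, f, h}  B7 = {a, d, f, h, l}  B8 = {c, d, f, h, j}
Tree: B1–B2, B1–B3, B3–B4, B2–B5, B3–B6, B3–B7, B6–B8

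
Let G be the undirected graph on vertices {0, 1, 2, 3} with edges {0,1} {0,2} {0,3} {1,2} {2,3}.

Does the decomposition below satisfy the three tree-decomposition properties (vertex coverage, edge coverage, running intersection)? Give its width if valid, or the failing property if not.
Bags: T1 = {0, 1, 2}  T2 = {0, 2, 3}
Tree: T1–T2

Vertex coverage: the bags together contain {0, 1, 2, 3}, the full vertex set. Edge coverage: each edge of G has both endpoints in at least one bag. Running intersection: for every vertex, the bags containing it form a connected subtree. All three properties hold, so this is a valid tree decomposition of width max|bag| − 1 = 2, and hence tw(G) ≤ 2.

Yes; width 2.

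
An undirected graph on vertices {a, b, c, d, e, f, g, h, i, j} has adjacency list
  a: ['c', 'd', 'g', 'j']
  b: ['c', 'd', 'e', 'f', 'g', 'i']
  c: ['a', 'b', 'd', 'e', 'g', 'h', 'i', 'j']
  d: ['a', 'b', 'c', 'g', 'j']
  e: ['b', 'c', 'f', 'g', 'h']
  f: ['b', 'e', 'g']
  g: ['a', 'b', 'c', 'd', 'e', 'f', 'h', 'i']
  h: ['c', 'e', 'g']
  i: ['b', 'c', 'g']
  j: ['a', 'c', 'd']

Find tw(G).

A width-3 tree decomposition is:
Bags: B1 = {b, c, e, g}  B2 = {b, c, g, i}  B3 = {b, c, d, g}  B4 = {c, e, g, h}  B5 = {b, e, f, g}  B6 = {a, c, d, g}  B7 = {a, c, d, j}
Tree: B1–B2, B2–B3, B1–B4, B1–B5, B3–B6, B6–B7
The largest bag has 4 vertices, giving width 3; this decomposition certifies tw(G) ≤ 3. For the lower bound, the 4 vertices {c, e, g, h} are pairwise adjacent, and any tree decomposition puts a clique entirely inside one bag — forcing width ≥ 3. Therefore the treewidth is 3.

3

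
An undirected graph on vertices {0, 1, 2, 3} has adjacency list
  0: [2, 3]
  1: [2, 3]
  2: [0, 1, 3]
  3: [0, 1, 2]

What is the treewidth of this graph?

2

A width-2 tree decomposition is:
Bags: B1 = {0, 2, 3}  B2 = {1, 2, 3}
Tree: B1–B2
Every bag has size at most 3, so the width is 3 − 1 = 2 and tw(G) ≤ 2. Conversely, {0, 2, 3} is a clique of size 3, and the vertices of any clique must share a bag in every tree decomposition; so some bag has ≥ 3 vertices and tw(G) ≥ 2. Hence tw(G) = 2 exactly.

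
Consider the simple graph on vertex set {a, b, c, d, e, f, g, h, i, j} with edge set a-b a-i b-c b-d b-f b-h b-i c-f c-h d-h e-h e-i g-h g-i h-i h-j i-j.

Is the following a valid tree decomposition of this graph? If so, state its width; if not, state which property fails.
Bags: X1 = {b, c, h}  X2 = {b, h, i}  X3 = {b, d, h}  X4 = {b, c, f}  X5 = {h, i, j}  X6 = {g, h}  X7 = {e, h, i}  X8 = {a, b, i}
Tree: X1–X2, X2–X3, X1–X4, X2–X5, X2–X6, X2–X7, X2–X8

A tree decomposition must satisfy three properties: every vertex lies in some bag; for every edge, both endpoints lie together in some bag; and for every vertex, the bags containing it form a connected subtree. Here edge (i,g) lies in no bag, so the decomposition is invalid.

No — edge (i,g) lies in no bag.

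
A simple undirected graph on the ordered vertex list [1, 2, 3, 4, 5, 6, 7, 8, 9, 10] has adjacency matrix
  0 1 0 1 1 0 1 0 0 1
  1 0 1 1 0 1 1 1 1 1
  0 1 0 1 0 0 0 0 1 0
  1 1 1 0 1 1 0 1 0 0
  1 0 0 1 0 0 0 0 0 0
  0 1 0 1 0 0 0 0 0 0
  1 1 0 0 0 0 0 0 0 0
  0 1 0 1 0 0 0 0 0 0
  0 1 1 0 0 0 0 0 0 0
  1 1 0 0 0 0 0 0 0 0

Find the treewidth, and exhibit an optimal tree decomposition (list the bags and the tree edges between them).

The largest bag has 3 vertices, giving width 2; this decomposition certifies tw(G) ≤ 2. On the other hand G contains the 3-clique {2, 3, 9}. A clique must lie in a single bag of any decomposition, so no decomposition can have width below 2. Combining the bounds, tw(G) = 2.

Treewidth 2.
One optimal decomposition is:
Bags: B1 = {1, 2, 7}  B2 = {1, 2, 4}  B3 = {1, 4, 5}  B4 = {1, 2, 10}  B5 = {2, 4, 8}  B6 = {2, 3, 4}  B7 = {2, 3, 9}  B8 = {2, 4, 6}
Tree: B1–B2, B2–B3, B1–B4, B2–B5, B2–B6, B6–B7, B6–B8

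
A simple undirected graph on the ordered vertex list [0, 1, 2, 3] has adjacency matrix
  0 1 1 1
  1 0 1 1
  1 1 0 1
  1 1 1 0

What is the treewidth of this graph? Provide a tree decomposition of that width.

A single bag containing all 4 vertices is trivially a valid decomposition of width 3. For the lower bound, the 4 vertices {0, 1, 2, 3} are pairwise adjacent, and any tree decomposition puts a clique entirely inside one bag — forcing width ≥ 3. Combining the bounds, tw(G) = 3.

Treewidth 3.
One optimal decomposition is:
Bags: B1 = {0, 1, 2, 3}
Tree: (single bag)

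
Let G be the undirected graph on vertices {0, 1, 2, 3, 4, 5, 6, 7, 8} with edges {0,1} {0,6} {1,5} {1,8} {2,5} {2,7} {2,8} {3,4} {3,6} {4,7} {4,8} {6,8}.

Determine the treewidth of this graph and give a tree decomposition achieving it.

The largest bag has 4 vertices, giving width 3; this decomposition certifies tw(G) ≤ 3. For the lower bound: the 4 vertex sets {0,3,6}, {4}, {8}, {1,2,5,7} are disjoint, each induces a connected subgraph, and every pair is joined by at least one edge of G. Contracting each set to a single vertex therefore yields K_{4} as a minor, and since treewidth is minor-monotone, tw(G) ≥ tw(K_{4}) = 3. Hence tw(G) = 3 exactly.

Treewidth 3.
One such decomposition:
Bags: B1 = {0, 3, 4, 6}  B2 = {0, 4, 6, 8}  B3 = {0, 1, 4, 8}  B4 = {1, 4, 7, 8}  B5 = {1, 2, 7, 8}  B6 = {1, 2, 5, 7}
Tree: B1–B2, B2–B3, B3–B4, B4–B5, B5–B6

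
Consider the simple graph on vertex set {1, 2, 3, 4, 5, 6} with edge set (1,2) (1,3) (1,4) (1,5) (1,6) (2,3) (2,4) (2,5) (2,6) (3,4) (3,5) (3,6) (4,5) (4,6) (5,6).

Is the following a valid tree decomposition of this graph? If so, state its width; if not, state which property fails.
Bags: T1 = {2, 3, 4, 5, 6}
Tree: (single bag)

No — vertex 1 appears in no bag.

A tree decomposition must satisfy three properties: every vertex lies in some bag; for every edge, both endpoints lie together in some bag; and for every vertex, the bags containing it form a connected subtree. Here vertex 1 appears in no bag, so the decomposition is invalid.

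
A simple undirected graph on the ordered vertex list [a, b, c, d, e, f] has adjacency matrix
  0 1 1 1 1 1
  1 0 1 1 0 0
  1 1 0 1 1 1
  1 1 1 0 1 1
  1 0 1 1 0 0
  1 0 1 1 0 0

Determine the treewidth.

A width-3 tree decomposition is:
Bags: B1 = {a, c, d, f}  B2 = {a, c, d, e}  B3 = {a, b, c, d}
Tree: B1–B2, B1–B3
Every bag has size at most 4, so the width is 4 − 1 = 3 and tw(G) ≤ 3. On the other hand G contains the 4-clique {a, c, d, e}. A clique must lie in a single bag of any decomposition, so no decomposition can have width below 3. The upper and lower bounds meet at 3, so that is the treewidth.

3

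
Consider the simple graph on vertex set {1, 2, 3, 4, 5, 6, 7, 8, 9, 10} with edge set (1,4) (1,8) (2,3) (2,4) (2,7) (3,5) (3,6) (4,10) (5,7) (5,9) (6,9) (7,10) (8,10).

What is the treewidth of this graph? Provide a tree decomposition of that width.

Treewidth 2.
One such decomposition:
Bags: B1 = {5, 6, 9}  B2 = {3, 5, 6}  B3 = {3, 5, 7}  B4 = {2, 3, 7}  B5 = {2, 7, 10}  B6 = {2, 4, 10}  B7 = {4, 8, 10}  B8 = {1, 4, 8}
Tree: B1–B2, B2–B3, B3–B4, B4–B5, B5–B6, B6–B7, B7–B8

Each bag holds 3 vertices, so the decomposition has width 2, which upper-bounds the treewidth. Since 9–6–3–5–9 is a cycle in G, G is not acyclic. Forests are exactly the graphs of treewidth ≤ 1, so tw(G) ≥ 2. Combining the bounds, tw(G) = 2.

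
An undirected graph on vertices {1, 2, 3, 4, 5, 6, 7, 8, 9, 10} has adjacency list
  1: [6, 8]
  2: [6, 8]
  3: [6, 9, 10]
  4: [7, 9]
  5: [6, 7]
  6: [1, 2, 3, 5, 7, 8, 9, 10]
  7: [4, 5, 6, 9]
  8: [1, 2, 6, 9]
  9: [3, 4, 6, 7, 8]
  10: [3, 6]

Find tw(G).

A width-2 tree decomposition is:
Bags: B1 = {6, 8, 9}  B2 = {6, 7, 9}  B3 = {1, 6, 8}  B4 = {2, 6, 8}  B5 = {3, 6, 9}  B6 = {4, 7, 9}  B7 = {5, 6, 7}  B8 = {3, 6, 10}
Tree: B1–B2, B1–B3, B1–B4, B1–B5, B2–B6, B2–B7, B5–B8
Each bag holds 3 vertices, so the decomposition has width 2, which upper-bounds the treewidth. For the lower bound, the 3 vertices {4, 7, 9} are pairwise adjacent, and any tree decomposition puts a clique entirely inside one bag — forcing width ≥ 2. Therefore the treewidth is 2.

2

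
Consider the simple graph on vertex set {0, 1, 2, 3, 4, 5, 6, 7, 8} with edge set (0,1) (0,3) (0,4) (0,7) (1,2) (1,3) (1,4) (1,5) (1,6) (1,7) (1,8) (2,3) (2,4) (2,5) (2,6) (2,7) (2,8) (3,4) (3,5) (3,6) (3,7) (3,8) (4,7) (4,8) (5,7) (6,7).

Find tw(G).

A width-4 tree decomposition is:
Bags: B1 = {1, 2, 3, 4, 8}  B2 = {1, 2, 3, 4, 7}  B3 = {1, 2, 3, 6, 7}  B4 = {0, 1, 3, 4, 7}  B5 = {1, 2, 3, 5, 7}
Tree: B1–B2, B2–B3, B2–B4, B2–B5
Every bag has size at most 5, so the width is 5 − 1 = 4 and tw(G) ≤ 4. For the lower bound, the 5 vertices {0, 1, 3, 4, 7} are pairwise adjacent, and any tree decomposition puts a clique entirely inside one bag — forcing width ≥ 4. Combining the bounds, tw(G) = 4.

4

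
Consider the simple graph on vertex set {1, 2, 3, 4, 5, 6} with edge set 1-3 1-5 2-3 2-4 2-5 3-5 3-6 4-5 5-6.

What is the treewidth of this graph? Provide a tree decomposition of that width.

Each bag holds 3 vertices, so the decomposition has width 2, which upper-bounds the treewidth. On the other hand G contains the 3-clique {1, 3, 5}. A clique must lie in a single bag of any decomposition, so no decomposition can have width below 2. The upper and lower bounds meet at 2, so that is the treewidth.

Treewidth 2.
One such decomposition:
Bags: B1 = {1, 3, 5}  B2 = {2, 3, 5}  B3 = {2, 4, 5}  B4 = {3, 5, 6}
Tree: B1–B2, B2–B3, B1–B4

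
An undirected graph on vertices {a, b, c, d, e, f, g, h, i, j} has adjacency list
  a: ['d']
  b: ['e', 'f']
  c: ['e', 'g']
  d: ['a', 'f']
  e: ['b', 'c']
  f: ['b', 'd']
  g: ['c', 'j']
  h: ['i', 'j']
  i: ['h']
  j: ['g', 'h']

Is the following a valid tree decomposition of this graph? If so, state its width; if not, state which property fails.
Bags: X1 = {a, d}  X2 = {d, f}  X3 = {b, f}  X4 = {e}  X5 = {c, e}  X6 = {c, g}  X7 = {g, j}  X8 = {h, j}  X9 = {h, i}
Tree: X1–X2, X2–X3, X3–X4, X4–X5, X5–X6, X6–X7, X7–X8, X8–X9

A tree decomposition must satisfy three properties: every vertex lies in some bag; for every edge, both endpoints lie together in some bag; and for every vertex, the bags containing it form a connected subtree. Here edge (b,e) lies in no bag, so the decomposition is invalid.

No — edge (b,e) lies in no bag.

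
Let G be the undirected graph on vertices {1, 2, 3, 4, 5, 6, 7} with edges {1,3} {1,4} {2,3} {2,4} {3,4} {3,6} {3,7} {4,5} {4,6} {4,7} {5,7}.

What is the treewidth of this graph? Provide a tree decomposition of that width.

Treewidth 2.
Bags: B1 = {3, 4, 7}  B2 = {2, 3, 4}  B3 = {1, 3, 4}  B4 = {3, 4, 6}  B5 = {4, 5, 7}
Tree: B1–B2, B2–B3, B3–B4, B1–B5

Every bag has size at most 3, so the width is 3 − 1 = 2 and tw(G) ≤ 2. On the other hand G contains the 3-clique {1, 3, 4}. A clique must lie in a single bag of any decomposition, so no decomposition can have width below 2. Combining the bounds, tw(G) = 2.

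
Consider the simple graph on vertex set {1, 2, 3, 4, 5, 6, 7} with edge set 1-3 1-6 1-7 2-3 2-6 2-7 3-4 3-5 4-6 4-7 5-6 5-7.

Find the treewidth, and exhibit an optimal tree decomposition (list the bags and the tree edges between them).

Treewidth 3.
One such decomposition:
Bags: B1 = {3, 5, 6, 7}  B2 = {1, 3, 6, 7}  B3 = {2, 3, 6, 7}  B4 = {3, 4, 6, 7}
Tree: B1–B2, B2–B3, B3–B4

Each bag holds 4 vertices, so the decomposition has width 3, which upper-bounds the treewidth. For the lower bound: the 4 vertex sets {5,7}, {1,3}, {6}, {2} are disjoint, each induces a connected subgraph, and every pair is joined by at least one edge of G. Contracting each set to a single vertex therefore yields K_{4} as a minor, and since treewidth is minor-monotone, tw(G) ≥ tw(K_{4}) = 3. The upper and lower bounds meet at 3, so that is the treewidth.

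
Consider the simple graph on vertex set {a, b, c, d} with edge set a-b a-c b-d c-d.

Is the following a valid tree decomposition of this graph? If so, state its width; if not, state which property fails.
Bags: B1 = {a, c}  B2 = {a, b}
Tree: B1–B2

A tree decomposition must satisfy three properties: every vertex lies in some bag; for every edge, both endpoints lie together in some bag; and for every vertex, the bags containing it form a connected subtree. Here vertex d appears in no bag, so the decomposition is invalid.

No — vertex d appears in no bag.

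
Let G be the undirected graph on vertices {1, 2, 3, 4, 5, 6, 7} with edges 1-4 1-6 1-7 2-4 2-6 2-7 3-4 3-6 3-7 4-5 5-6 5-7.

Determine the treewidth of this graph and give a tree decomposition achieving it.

Each bag holds 4 vertices, so the decomposition has width 3, which upper-bounds the treewidth. For the lower bound: the 4 vertex sets {3,6}, {1,4}, {7}, {2} are disjoint, each induces a connected subgraph, and every pair is joined by at least one edge of G. Contracting each set to a single vertex therefore yields K_{4} as a minor, and since treewidth is minor-monotone, tw(G) ≥ tw(K_{4}) = 3. Hence tw(G) = 3 exactly.

Treewidth 3.
Bags: B1 = {3, 4, 6, 7}  B2 = {1, 4, 6, 7}  B3 = {2, 4, 6, 7}  B4 = {4, 5, 6, 7}
Tree: B1–B2, B2–B3, B3–B4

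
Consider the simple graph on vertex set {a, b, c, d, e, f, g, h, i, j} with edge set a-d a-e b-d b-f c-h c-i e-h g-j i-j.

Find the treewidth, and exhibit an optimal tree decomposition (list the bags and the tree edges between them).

Each bag holds 2 vertices, so the decomposition has width 1, which upper-bounds the treewidth. G has an edge, so its treewidth is at least 1. Combining the bounds, tw(G) = 1.

Treewidth 1.
One such decomposition:
Bags: B1 = {b, f}  B2 = {b, d}  B3 = {a, d}  B4 = {a, e}  B5 = {e, h}  B6 = {c, h}  B7 = {c, i}  B8 = {i, j}  B9 = {g, j}
Tree: B1–B2, B2–B3, B3–B4, B4–B5, B5–B6, B6–B7, B7–B8, B8–B9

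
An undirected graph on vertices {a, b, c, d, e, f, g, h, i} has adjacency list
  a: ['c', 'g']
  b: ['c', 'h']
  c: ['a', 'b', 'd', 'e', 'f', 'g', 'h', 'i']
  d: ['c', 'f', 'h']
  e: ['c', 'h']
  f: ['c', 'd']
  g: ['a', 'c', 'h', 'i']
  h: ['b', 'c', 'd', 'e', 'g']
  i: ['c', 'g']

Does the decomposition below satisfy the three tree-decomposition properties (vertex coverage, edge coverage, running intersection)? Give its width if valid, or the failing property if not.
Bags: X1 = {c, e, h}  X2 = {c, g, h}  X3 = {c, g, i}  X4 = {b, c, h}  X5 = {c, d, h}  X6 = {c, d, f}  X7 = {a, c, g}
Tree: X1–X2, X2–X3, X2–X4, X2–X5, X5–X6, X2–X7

Yes; width 2.

Checking the three conditions: (i) the bags cover all of {a, b, c, d, e, f, g, h, i}; (ii) for each edge, some bag contains both endpoints; (iii) the bags containing any fixed vertex form a subtree. All hold, so the decomposition is valid with width 3 − 1 = 2.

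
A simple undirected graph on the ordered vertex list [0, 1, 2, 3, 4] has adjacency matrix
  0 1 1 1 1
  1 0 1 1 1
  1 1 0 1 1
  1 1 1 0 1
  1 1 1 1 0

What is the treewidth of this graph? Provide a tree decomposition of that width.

Treewidth 4.
One such decomposition:
Bags: B1 = {0, 1, 2, 3, 4}
Tree: (single bag)

A single bag containing all 5 vertices is trivially a valid decomposition of width 4. For the lower bound, the 5 vertices {0, 1, 2, 3, 4} are pairwise adjacent, and any tree decomposition puts a clique entirely inside one bag — forcing width ≥ 4. Therefore the treewidth is 4.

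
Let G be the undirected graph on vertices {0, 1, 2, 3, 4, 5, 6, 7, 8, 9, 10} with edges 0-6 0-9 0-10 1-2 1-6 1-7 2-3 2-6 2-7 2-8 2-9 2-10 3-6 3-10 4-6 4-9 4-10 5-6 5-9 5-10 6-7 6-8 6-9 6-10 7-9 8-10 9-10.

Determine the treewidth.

A width-3 tree decomposition is:
Bags: B1 = {2, 6, 9, 10}  B2 = {5, 6, 9, 10}  B3 = {2, 6, 7, 9}  B4 = {0, 6, 9, 10}  B5 = {2, 6, 8, 10}  B6 = {2, 3, 6, 10}  B7 = {4, 6, 9, 10}  B8 = {1, 2, 6, 7}
Tree: B1–B2, B1–B3, B2–B4, B1–B5, B1–B6, B4–B7, B3–B8
Each bag holds 4 vertices, so the decomposition has width 3, which upper-bounds the treewidth. For the lower bound, the 4 vertices {1, 2, 6, 7} are pairwise adjacent, and any tree decomposition puts a clique entirely inside one bag — forcing width ≥ 3. The upper and lower bounds meet at 3, so that is the treewidth.

3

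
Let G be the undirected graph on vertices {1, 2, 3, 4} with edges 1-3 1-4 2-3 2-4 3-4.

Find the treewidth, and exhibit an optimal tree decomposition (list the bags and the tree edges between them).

Each bag holds 3 vertices, so the decomposition has width 2, which upper-bounds the treewidth. On the other hand G contains the 3-clique {1, 3, 4}. A clique must lie in a single bag of any decomposition, so no decomposition can have width below 2. Combining the bounds, tw(G) = 2.

Treewidth 2.
One such decomposition:
Bags: B1 = {1, 3, 4}  B2 = {2, 3, 4}
Tree: B1–B2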